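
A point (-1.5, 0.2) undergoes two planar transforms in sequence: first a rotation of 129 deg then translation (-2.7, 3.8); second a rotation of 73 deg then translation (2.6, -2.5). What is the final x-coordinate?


After transform 1:
x1 = cos(129)*-1.5 - sin(129)*0.2 + -2.7 = -1.9114
y1 = sin(129)*-1.5 + cos(129)*0.2 + 3.8 = 2.5084
After transform 2:
x2 = cos(73)*-1.9114 - sin(73)*2.5084 + 2.6
= -0.3577


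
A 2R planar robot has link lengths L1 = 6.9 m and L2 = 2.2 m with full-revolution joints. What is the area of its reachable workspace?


r_max = L1 + L2 = 9.1 m
r_min = |L1 - L2| = 4.7 m
Area = pi*(r_max^2 - r_min^2)
= pi*(82.81 - 22.09)
= pi * 60.72
= 190.7575 m^2


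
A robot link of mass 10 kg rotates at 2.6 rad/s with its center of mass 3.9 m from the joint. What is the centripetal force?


F = m * omega^2 * r
= 10 * 2.6^2 * 3.9
= 10 * 6.76 * 3.9
= 263.64 N


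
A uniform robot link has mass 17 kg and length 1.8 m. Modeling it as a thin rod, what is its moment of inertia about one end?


I = (1/3) * m * L^2
= (1/3) * 17 * 1.8^2
= 0.333333 * 17 * 3.24
= 18.36 kg*m^2


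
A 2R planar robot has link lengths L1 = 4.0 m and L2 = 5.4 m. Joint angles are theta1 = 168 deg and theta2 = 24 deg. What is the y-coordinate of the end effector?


Convert angles to radians: theta1 = 2.9322, theta2 = 0.4189
y = L1*sin(theta1) + L2*sin(theta1+theta2)
y = 0.8316 + -1.1227
y = -0.2911


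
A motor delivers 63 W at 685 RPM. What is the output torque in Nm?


omega = 685 * 2*pi/60 = 71.733 rad/s
tau = P / omega = 63 / 71.733
= 0.8783 Nm


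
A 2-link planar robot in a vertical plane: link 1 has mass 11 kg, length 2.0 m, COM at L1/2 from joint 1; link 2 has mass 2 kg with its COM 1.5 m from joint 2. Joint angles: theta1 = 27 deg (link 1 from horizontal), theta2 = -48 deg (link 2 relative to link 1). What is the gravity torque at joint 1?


Horizontal distance from joint 1 to link-1 COM:
  x_c1 = (L1/2)*cos(t1) = 1.0 * 0.891 = 0.891 m
Horizontal distance from joint 1 to link-2 COM:
  x_c2 = L1*cos(t1) + Lc2*cos(t1+t2)
       = 2.0*0.891 + 1.5*0.9336 = 3.1824 m
tau1 = m1*g*x_c1 + m2*g*x_c2
     = 11*9.81*0.891 + 2*9.81*3.1824
     = 96.1485 + 62.4384
     = 158.5869 Nm


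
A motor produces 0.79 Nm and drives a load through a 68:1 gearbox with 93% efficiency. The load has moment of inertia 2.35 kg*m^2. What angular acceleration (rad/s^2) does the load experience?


tau_out = tau_motor * N * eta
= 0.79 * 68 * 0.93 = 49.9596 Nm
alpha = tau_out / I = 49.9596 / 2.35
= 21.2594 rad/s^2


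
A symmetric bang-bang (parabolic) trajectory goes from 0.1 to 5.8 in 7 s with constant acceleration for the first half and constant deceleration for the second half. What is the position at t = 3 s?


Symmetric rest-to-rest: each phase covers (pf-p0)/2 in time T/2. 0.5*a*(T/2)^2 = (pf-p0)/2 => a = 4*(pf-p0)/T^2
a = 4*(5.8-0.1)/7^2 = 0.4653
t = 3 is in the acceleration phase (t <= T/2).
p = p0 + 0.5*a*t^2 = 0.1 + 0.5*0.4653*3^2
= 2.1939


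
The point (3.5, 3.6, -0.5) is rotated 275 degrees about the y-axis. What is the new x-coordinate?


Rotation about y-axis: x' = x*cos(theta) + z*sin(theta)
= 3.5 * 0.0872 + -0.5 * -0.9962
= 0.8031


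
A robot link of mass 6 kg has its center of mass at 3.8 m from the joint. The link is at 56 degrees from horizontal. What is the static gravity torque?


tau = m*g*L*cos(angle)
= 6 * 9.81 * 3.8 * cos(56 deg)
= 6 * 9.81 * 3.8 * 0.5592
= 125.0736 Nm


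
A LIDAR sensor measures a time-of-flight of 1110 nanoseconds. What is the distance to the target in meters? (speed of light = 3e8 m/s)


tof = 1110 ns = 1.11e-06 s
dist = c * tof / 2
= 3e8 * 1.11e-06 / 2
= 166.5 m


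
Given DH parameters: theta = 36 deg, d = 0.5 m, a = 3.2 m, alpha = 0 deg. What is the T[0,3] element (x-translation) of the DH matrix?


T[0,3] = a * cos(theta)
= 3.2 * cos(36 deg)
= 3.2 * 0.809
= 2.5889


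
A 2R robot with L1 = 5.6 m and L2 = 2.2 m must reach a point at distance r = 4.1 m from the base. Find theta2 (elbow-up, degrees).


cos(theta2) = (r^2 - L1^2 - L2^2) / (2*L1*L2)
cos(theta2) = (16.81 - 31.36 - 4.84) / 24.64
cos(theta2) = -0.786932
theta2 = 141.8997 degrees


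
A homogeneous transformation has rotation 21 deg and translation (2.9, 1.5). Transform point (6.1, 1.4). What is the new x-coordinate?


x' = cos(theta)*px - sin(theta)*py + tx
= 0.9336*6.1 - 0.3584*1.4 + 2.9
= 8.0931


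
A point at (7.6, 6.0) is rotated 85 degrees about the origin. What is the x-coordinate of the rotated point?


x' = x*cos(theta) - y*sin(theta)
cos(85 deg) = 0.0872, sin(85 deg) = 0.9962
x' = 7.6 * 0.0872 - 6.0 * 0.9962
= 0.6624 - 5.9772
= -5.3148


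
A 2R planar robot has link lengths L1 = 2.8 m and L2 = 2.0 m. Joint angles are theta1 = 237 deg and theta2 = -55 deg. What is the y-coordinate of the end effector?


Convert angles to radians: theta1 = 4.1364, theta2 = -0.9599
y = L1*sin(theta1) + L2*sin(theta1+theta2)
y = -2.3483 + -0.0698
y = -2.4181


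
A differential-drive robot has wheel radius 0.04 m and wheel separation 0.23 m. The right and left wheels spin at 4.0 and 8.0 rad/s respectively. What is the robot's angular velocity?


vR = r*wR = 0.04*4.0 = 0.16 m/s
vL = r*wL = 0.04*8.0 = 0.32 m/s
v = (vR+vL)/2 = 0.24 m/s
omega = (vR-vL)/L = -0.6957 rad/s
angular velocity = -0.6957 rad/s


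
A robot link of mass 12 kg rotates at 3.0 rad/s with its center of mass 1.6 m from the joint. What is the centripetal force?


F = m * omega^2 * r
= 12 * 3.0^2 * 1.6
= 12 * 9.0 * 1.6
= 172.8 N


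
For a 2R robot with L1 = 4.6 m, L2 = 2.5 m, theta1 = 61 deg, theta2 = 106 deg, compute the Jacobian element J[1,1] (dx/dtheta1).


J[1,1] = -L1*sin(t1) - L2*sin(t1+t2)
= -4.6*sin(61) - 2.5*sin(167)
= -4.5856


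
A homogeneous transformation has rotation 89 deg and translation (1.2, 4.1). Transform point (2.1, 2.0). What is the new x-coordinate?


x' = cos(theta)*px - sin(theta)*py + tx
= 0.0175*2.1 - 0.9998*2.0 + 1.2
= -0.763


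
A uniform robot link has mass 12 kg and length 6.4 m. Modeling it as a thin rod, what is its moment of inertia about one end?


I = (1/3) * m * L^2
= (1/3) * 12 * 6.4^2
= 0.333333 * 12 * 40.96
= 163.84 kg*m^2


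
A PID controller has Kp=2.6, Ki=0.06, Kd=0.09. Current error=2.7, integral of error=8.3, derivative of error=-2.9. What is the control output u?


u = Kp*e + Ki*int(e) + Kd*de/dt
= 2.6*2.7 + 0.06*8.3 + 0.09*(-2.9)
= 7.02 + 0.498 + -0.261
= 7.257


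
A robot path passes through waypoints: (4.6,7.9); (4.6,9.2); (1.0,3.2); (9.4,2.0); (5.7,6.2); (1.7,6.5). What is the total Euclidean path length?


Segment lengths:
  seg1 = sqrt((0.0)^2 + (1.3)^2) = 1.3
  seg2 = sqrt((-3.6)^2 + (-6.0)^2) = 6.9971
  seg3 = sqrt((8.4)^2 + (-1.2)^2) = 8.4853
  seg4 = sqrt((-3.7)^2 + (4.2)^2) = 5.5973
  seg5 = sqrt((-4.0)^2 + (0.3)^2) = 4.0112
Total = 26.391


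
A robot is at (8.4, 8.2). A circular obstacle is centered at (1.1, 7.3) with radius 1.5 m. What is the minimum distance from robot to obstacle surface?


center_dist = sqrt((8.4-1.1)^2 + (8.2-7.3)^2)
= sqrt(53.29 + 0.81)
= 7.3553
min_dist = center_dist - radius = 7.3553 - 1.5 = 5.8553 m


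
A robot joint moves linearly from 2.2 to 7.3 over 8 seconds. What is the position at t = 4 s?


s = t/T = 4/8 = 0.5
p(t) = p0 + (pf-p0)*s
= 2.2 + (7.3 - 2.2) * 0.5
= 4.75


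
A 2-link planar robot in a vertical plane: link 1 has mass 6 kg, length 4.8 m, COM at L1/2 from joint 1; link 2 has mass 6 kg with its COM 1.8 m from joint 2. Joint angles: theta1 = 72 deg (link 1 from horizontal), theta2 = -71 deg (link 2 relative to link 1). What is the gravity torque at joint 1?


Horizontal distance from joint 1 to link-1 COM:
  x_c1 = (L1/2)*cos(t1) = 2.4 * 0.309 = 0.7416 m
Horizontal distance from joint 1 to link-2 COM:
  x_c2 = L1*cos(t1) + Lc2*cos(t1+t2)
       = 4.8*0.309 + 1.8*0.9998 = 3.283 m
tau1 = m1*g*x_c1 + m2*g*x_c2
     = 6*9.81*0.7416 + 6*9.81*3.283
     = 43.653 + 193.2378
     = 236.8908 Nm


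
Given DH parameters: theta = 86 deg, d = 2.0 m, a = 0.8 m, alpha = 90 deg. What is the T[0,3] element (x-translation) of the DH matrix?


T[0,3] = a * cos(theta)
= 0.8 * cos(86 deg)
= 0.8 * 0.0698
= 0.0558


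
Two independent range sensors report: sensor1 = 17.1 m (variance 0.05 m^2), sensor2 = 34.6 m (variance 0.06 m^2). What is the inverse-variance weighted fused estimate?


w1 = (1/var1) / (1/var1 + 1/var2)
   = 20.0 / (20.0 + 16.6667) = 0.5455
w2 = 1 - w1 = 0.4545
fused = w1*s1 + w2*s2 = 9.3273 + 15.7273
= 25.0545 m


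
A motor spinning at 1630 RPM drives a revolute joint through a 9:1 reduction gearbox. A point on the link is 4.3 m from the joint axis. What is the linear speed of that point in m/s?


omega_motor = 1630 * 2*pi/60 = 170.6932 rad/s
omega_joint = omega_motor / 9 = 18.9659 rad/s
v = omega_joint * r = 18.9659 * 4.3
= 81.5534 m/s


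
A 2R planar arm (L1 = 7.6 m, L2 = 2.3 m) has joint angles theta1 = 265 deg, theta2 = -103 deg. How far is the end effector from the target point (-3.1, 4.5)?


End effector via forward kinematics:
x = L1*cos(t1) + L2*cos(t1+t2) = -2.8498
y = L1*sin(t1) + L2*sin(t1+t2) = -6.8603
Distance to target:
d = sqrt((-3.1 - -2.8498)^2 + (4.5 - -6.8603)^2)
= sqrt(0.0626 + 129.0573)
= 11.3631 m


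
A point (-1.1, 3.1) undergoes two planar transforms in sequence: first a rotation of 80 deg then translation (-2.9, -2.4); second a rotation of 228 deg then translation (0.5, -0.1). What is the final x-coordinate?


After transform 1:
x1 = cos(80)*-1.1 - sin(80)*3.1 + -2.9 = -6.1439
y1 = sin(80)*-1.1 + cos(80)*3.1 + -2.4 = -2.945
After transform 2:
x2 = cos(228)*-6.1439 - sin(228)*-2.945 + 0.5
= 2.4225


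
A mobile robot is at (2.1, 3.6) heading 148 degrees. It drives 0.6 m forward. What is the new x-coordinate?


x_new = x0 + d*cos(theta)
= 2.1 + 0.6*cos(148)
= 2.1 + -0.5088
= 1.5912


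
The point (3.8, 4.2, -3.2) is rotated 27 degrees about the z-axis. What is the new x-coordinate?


Rotation about z-axis: x' = x*cos(theta) - y*sin(theta)
= 3.8 * 0.891 - 4.2 * 0.454
= 1.4791


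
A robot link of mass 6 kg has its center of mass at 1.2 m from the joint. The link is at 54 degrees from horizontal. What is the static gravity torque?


tau = m*g*L*cos(angle)
= 6 * 9.81 * 1.2 * cos(54 deg)
= 6 * 9.81 * 1.2 * 0.5878
= 41.5164 Nm


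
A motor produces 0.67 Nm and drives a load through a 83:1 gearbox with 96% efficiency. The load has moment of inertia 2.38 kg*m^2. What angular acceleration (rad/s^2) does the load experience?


tau_out = tau_motor * N * eta
= 0.67 * 83 * 0.96 = 53.3856 Nm
alpha = tau_out / I = 53.3856 / 2.38
= 22.4309 rad/s^2


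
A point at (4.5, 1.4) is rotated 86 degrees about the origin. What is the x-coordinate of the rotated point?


x' = x*cos(theta) - y*sin(theta)
cos(86 deg) = 0.0698, sin(86 deg) = 0.9976
x' = 4.5 * 0.0698 - 1.4 * 0.9976
= 0.3139 - 1.3966
= -1.0827


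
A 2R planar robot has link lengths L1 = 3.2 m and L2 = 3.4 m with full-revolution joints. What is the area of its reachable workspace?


r_max = L1 + L2 = 6.6 m
r_min = |L1 - L2| = 0.2 m
Area = pi*(r_max^2 - r_min^2)
= pi*(43.56 - 0.04)
= pi * 43.52
= 136.7221 m^2


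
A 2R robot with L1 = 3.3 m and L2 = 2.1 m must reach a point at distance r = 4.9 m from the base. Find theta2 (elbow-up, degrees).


cos(theta2) = (r^2 - L1^2 - L2^2) / (2*L1*L2)
cos(theta2) = (24.01 - 10.89 - 4.41) / 13.86
cos(theta2) = 0.628427
theta2 = 51.0658 degrees


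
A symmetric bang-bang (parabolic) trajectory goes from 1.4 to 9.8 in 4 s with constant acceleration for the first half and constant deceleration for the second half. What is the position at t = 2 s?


Symmetric rest-to-rest: each phase covers (pf-p0)/2 in time T/2. 0.5*a*(T/2)^2 = (pf-p0)/2 => a = 4*(pf-p0)/T^2
a = 4*(9.8-1.4)/4^2 = 2.1
t = 2 is in the acceleration phase (t <= T/2).
p = p0 + 0.5*a*t^2 = 1.4 + 0.5*2.1*2^2
= 5.6


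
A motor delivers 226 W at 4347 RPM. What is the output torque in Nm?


omega = 4347 * 2*pi/60 = 455.2168 rad/s
tau = P / omega = 226 / 455.2168
= 0.4965 Nm


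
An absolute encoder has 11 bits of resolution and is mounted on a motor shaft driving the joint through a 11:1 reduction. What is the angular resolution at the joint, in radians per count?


counts = 2^11 = 2048
effective counts at joint = 2048 * 11 = 22528
resolution = 2*pi / 22528
= 2.7891e-04 rad/count


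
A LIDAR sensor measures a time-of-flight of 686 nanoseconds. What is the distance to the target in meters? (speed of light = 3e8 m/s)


tof = 686 ns = 6.86e-07 s
dist = c * tof / 2
= 3e8 * 6.86e-07 / 2
= 102.9 m


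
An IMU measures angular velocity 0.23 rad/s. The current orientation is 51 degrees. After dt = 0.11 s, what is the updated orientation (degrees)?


delta_theta = w * dt = 0.23 * 0.11 = 0.0253 rad
= 1.4496 deg
theta_new = 51 + 1.4496 = 52.4496 deg


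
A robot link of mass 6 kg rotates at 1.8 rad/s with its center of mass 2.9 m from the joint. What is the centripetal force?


F = m * omega^2 * r
= 6 * 1.8^2 * 2.9
= 6 * 3.24 * 2.9
= 56.376 N


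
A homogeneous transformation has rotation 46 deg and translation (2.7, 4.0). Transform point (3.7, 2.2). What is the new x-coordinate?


x' = cos(theta)*px - sin(theta)*py + tx
= 0.6947*3.7 - 0.7193*2.2 + 2.7
= 3.6877


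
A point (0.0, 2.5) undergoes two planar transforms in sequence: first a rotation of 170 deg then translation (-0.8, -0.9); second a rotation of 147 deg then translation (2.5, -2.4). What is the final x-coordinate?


After transform 1:
x1 = cos(170)*0.0 - sin(170)*2.5 + -0.8 = -1.2341
y1 = sin(170)*0.0 + cos(170)*2.5 + -0.9 = -3.362
After transform 2:
x2 = cos(147)*-1.2341 - sin(147)*-3.362 + 2.5
= 5.3661


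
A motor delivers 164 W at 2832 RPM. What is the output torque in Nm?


omega = 2832 * 2*pi/60 = 296.5663 rad/s
tau = P / omega = 164 / 296.5663
= 0.553 Nm


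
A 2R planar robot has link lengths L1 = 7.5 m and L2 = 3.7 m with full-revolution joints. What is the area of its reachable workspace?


r_max = L1 + L2 = 11.2 m
r_min = |L1 - L2| = 3.8 m
Area = pi*(r_max^2 - r_min^2)
= pi*(125.44 - 14.44)
= pi * 111.0
= 348.7168 m^2


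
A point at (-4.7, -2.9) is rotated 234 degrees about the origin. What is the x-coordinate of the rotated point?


x' = x*cos(theta) - y*sin(theta)
cos(234 deg) = -0.5878, sin(234 deg) = -0.809
x' = -4.7 * -0.5878 - -2.9 * -0.809
= 2.7626 - 2.3461
= 0.4164


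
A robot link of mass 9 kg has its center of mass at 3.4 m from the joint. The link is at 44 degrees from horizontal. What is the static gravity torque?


tau = m*g*L*cos(angle)
= 9 * 9.81 * 3.4 * cos(44 deg)
= 9 * 9.81 * 3.4 * 0.7193
= 215.9357 Nm


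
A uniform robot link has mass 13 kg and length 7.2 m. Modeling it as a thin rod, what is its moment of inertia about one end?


I = (1/3) * m * L^2
= (1/3) * 13 * 7.2^2
= 0.333333 * 13 * 51.84
= 224.64 kg*m^2


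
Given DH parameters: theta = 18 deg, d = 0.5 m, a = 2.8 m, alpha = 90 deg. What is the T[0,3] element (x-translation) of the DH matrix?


T[0,3] = a * cos(theta)
= 2.8 * cos(18 deg)
= 2.8 * 0.9511
= 2.663


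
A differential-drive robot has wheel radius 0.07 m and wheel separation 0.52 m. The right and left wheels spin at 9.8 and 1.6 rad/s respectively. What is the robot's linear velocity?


vR = r*wR = 0.07*9.8 = 0.686 m/s
vL = r*wL = 0.07*1.6 = 0.112 m/s
v = (vR+vL)/2 = 0.399 m/s
omega = (vR-vL)/L = 1.1038 rad/s
linear velocity = 0.399 m/s


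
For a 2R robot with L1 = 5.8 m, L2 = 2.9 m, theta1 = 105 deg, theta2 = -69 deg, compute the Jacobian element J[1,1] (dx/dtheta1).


J[1,1] = -L1*sin(t1) - L2*sin(t1+t2)
= -5.8*sin(105) - 2.9*sin(36)
= -7.3069


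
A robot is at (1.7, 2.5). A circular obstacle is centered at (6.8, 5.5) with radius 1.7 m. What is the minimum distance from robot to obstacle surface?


center_dist = sqrt((1.7-6.8)^2 + (2.5-5.5)^2)
= sqrt(26.01 + 9.0)
= 5.9169
min_dist = center_dist - radius = 5.9169 - 1.7 = 4.2169 m


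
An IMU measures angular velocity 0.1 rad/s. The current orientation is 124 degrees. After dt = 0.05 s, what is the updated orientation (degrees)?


delta_theta = w * dt = 0.1 * 0.05 = 0.005 rad
= 0.2865 deg
theta_new = 124 + 0.2865 = 124.2865 deg


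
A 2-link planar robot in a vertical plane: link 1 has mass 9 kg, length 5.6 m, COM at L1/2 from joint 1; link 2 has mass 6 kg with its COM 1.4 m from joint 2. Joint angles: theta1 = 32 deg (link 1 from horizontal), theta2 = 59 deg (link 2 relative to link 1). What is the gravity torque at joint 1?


Horizontal distance from joint 1 to link-1 COM:
  x_c1 = (L1/2)*cos(t1) = 2.8 * 0.848 = 2.3745 m
Horizontal distance from joint 1 to link-2 COM:
  x_c2 = L1*cos(t1) + Lc2*cos(t1+t2)
       = 5.6*0.848 + 1.4*-0.0175 = 4.7246 m
tau1 = m1*g*x_c1 + m2*g*x_c2
     = 9*9.81*2.3745 + 6*9.81*4.7246
     = 209.6477 + 278.0921
     = 487.7397 Nm


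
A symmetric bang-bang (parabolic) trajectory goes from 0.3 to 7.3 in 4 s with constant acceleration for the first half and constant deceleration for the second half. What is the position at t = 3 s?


Symmetric rest-to-rest: each phase covers (pf-p0)/2 in time T/2. 0.5*a*(T/2)^2 = (pf-p0)/2 => a = 4*(pf-p0)/T^2
a = 4*(7.3-0.3)/4^2 = 1.75
t = 3 is in the deceleration phase (t > T/2).
p = pf - 0.5*a*(T-t)^2 = 7.3 - 0.5*1.75*1^2
= 6.425


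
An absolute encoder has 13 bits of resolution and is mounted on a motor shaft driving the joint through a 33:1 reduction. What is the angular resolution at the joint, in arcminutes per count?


counts = 2^13 = 8192
effective counts at joint = 8192 * 33 = 270336
resolution = 360*60 / 270336
= 0.0799 arcmin/count


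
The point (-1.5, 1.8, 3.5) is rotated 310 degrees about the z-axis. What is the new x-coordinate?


Rotation about z-axis: x' = x*cos(theta) - y*sin(theta)
= -1.5 * 0.6428 - 1.8 * -0.766
= 0.4147


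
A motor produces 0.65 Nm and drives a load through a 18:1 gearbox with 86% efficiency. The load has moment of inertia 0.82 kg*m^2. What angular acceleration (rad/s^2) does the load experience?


tau_out = tau_motor * N * eta
= 0.65 * 18 * 0.86 = 10.062 Nm
alpha = tau_out / I = 10.062 / 0.82
= 12.2707 rad/s^2


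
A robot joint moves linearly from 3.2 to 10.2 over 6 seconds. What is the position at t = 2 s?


s = t/T = 2/6 = 0.3333
p(t) = p0 + (pf-p0)*s
= 3.2 + (10.2 - 3.2) * 0.3333
= 5.5333


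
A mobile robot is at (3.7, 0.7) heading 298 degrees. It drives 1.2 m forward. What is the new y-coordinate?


y_new = y0 + d*sin(theta)
= 0.7 + 1.2*sin(298)
= 0.7 + -1.0595
= -0.3595


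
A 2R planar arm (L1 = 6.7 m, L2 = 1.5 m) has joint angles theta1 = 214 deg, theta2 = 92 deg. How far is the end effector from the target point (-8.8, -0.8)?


End effector via forward kinematics:
x = L1*cos(t1) + L2*cos(t1+t2) = -4.6729
y = L1*sin(t1) + L2*sin(t1+t2) = -4.9601
Distance to target:
d = sqrt((-8.8 - -4.6729)^2 + (-0.8 - -4.9601)^2)
= sqrt(17.0332 + 17.3066)
= 5.86 m


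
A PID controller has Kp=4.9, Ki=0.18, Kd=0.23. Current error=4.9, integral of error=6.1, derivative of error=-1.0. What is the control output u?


u = Kp*e + Ki*int(e) + Kd*de/dt
= 4.9*4.9 + 0.18*6.1 + 0.23*(-1.0)
= 24.01 + 1.098 + -0.23
= 24.878


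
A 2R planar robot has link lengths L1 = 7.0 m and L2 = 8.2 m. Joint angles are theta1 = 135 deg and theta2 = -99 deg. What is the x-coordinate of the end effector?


Convert angles to radians: theta1 = 2.3562, theta2 = -1.7279
x = L1*cos(theta1) + L2*cos(theta1+theta2)
x = -4.9497 + 6.6339
x = 1.6842


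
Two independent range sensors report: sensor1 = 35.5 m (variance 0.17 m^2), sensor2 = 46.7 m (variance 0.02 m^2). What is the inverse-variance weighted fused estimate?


w1 = (1/var1) / (1/var1 + 1/var2)
   = 5.8824 / (5.8824 + 50.0) = 0.1053
w2 = 1 - w1 = 0.8947
fused = w1*s1 + w2*s2 = 3.7368 + 41.7842
= 45.5211 m


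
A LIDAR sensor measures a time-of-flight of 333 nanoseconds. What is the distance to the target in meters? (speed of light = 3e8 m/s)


tof = 333 ns = 3.33e-07 s
dist = c * tof / 2
= 3e8 * 3.33e-07 / 2
= 49.95 m


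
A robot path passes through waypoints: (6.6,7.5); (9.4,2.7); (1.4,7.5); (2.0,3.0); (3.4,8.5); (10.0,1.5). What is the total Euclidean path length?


Segment lengths:
  seg1 = sqrt((2.8)^2 + (-4.8)^2) = 5.557
  seg2 = sqrt((-8.0)^2 + (4.8)^2) = 9.3295
  seg3 = sqrt((0.6)^2 + (-4.5)^2) = 4.5398
  seg4 = sqrt((1.4)^2 + (5.5)^2) = 5.6754
  seg5 = sqrt((6.6)^2 + (-7.0)^2) = 9.6208
Total = 34.7225


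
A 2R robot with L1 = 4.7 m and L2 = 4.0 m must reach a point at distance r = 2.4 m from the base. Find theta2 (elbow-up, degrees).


cos(theta2) = (r^2 - L1^2 - L2^2) / (2*L1*L2)
cos(theta2) = (5.76 - 22.09 - 16.0) / 37.6
cos(theta2) = -0.85984
theta2 = 149.2987 degrees


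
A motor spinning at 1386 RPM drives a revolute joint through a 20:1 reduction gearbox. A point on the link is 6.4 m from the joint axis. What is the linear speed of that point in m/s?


omega_motor = 1386 * 2*pi/60 = 145.1416 rad/s
omega_joint = omega_motor / 20 = 7.2571 rad/s
v = omega_joint * r = 7.2571 * 6.4
= 46.4453 m/s


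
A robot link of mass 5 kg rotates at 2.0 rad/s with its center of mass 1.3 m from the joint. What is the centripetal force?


F = m * omega^2 * r
= 5 * 2.0^2 * 1.3
= 5 * 4.0 * 1.3
= 26.0 N


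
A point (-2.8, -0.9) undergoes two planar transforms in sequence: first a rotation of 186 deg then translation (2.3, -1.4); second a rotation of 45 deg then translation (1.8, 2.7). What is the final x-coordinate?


After transform 1:
x1 = cos(186)*-2.8 - sin(186)*-0.9 + 2.3 = 4.9906
y1 = sin(186)*-2.8 + cos(186)*-0.9 + -1.4 = -0.2123
After transform 2:
x2 = cos(45)*4.9906 - sin(45)*-0.2123 + 1.8
= 5.479


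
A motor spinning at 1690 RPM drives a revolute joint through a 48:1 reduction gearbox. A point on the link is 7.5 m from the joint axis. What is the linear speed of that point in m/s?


omega_motor = 1690 * 2*pi/60 = 176.9764 rad/s
omega_joint = omega_motor / 48 = 3.687 rad/s
v = omega_joint * r = 3.687 * 7.5
= 27.6526 m/s


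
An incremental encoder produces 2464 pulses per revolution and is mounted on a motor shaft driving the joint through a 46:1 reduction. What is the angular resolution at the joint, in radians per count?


counts per rev = 2464
effective counts at joint = 2464 * 46 = 113344
resolution = 2*pi / 113344
= 5.5435e-05 rad/count


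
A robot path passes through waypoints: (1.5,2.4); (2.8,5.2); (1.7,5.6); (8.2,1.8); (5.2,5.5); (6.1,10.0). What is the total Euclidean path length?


Segment lengths:
  seg1 = sqrt((1.3)^2 + (2.8)^2) = 3.0871
  seg2 = sqrt((-1.1)^2 + (0.4)^2) = 1.1705
  seg3 = sqrt((6.5)^2 + (-3.8)^2) = 7.5293
  seg4 = sqrt((-3.0)^2 + (3.7)^2) = 4.7634
  seg5 = sqrt((0.9)^2 + (4.5)^2) = 4.5891
Total = 21.1393


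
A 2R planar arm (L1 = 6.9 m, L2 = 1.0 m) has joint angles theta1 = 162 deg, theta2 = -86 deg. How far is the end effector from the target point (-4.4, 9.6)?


End effector via forward kinematics:
x = L1*cos(t1) + L2*cos(t1+t2) = -6.3204
y = L1*sin(t1) + L2*sin(t1+t2) = 3.1025
Distance to target:
d = sqrt((-4.4 - -6.3204)^2 + (9.6 - 3.1025)^2)
= sqrt(3.6878 + 42.2173)
= 6.7753 m


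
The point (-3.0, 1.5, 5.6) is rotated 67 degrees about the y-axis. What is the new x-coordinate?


Rotation about y-axis: x' = x*cos(theta) + z*sin(theta)
= -3.0 * 0.3907 + 5.6 * 0.9205
= 3.9826


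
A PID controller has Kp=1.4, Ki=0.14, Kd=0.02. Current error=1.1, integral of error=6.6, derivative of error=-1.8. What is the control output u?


u = Kp*e + Ki*int(e) + Kd*de/dt
= 1.4*1.1 + 0.14*6.6 + 0.02*(-1.8)
= 1.54 + 0.924 + -0.036
= 2.428


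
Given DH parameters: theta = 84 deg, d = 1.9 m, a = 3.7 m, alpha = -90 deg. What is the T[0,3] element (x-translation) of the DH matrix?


T[0,3] = a * cos(theta)
= 3.7 * cos(84 deg)
= 3.7 * 0.1045
= 0.3868


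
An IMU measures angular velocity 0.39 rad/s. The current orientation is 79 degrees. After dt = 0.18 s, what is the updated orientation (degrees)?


delta_theta = w * dt = 0.39 * 0.18 = 0.0702 rad
= 4.0222 deg
theta_new = 79 + 4.0222 = 83.0222 deg


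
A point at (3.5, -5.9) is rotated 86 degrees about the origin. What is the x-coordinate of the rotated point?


x' = x*cos(theta) - y*sin(theta)
cos(86 deg) = 0.0698, sin(86 deg) = 0.9976
x' = 3.5 * 0.0698 - -5.9 * 0.9976
= 0.2441 - -5.8856
= 6.1298


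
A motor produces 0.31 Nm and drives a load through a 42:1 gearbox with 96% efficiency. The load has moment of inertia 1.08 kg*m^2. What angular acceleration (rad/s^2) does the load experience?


tau_out = tau_motor * N * eta
= 0.31 * 42 * 0.96 = 12.4992 Nm
alpha = tau_out / I = 12.4992 / 1.08
= 11.5733 rad/s^2


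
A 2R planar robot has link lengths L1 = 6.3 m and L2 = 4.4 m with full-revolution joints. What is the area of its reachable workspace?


r_max = L1 + L2 = 10.7 m
r_min = |L1 - L2| = 1.9 m
Area = pi*(r_max^2 - r_min^2)
= pi*(114.49 - 3.61)
= pi * 110.88
= 348.3398 m^2


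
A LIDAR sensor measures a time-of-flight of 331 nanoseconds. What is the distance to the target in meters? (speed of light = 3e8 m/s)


tof = 331 ns = 3.31e-07 s
dist = c * tof / 2
= 3e8 * 3.31e-07 / 2
= 49.65 m


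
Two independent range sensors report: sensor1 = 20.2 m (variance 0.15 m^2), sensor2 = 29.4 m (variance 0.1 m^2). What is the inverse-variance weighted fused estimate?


w1 = (1/var1) / (1/var1 + 1/var2)
   = 6.6667 / (6.6667 + 10.0) = 0.4
w2 = 1 - w1 = 0.6
fused = w1*s1 + w2*s2 = 8.08 + 17.64
= 25.72 m


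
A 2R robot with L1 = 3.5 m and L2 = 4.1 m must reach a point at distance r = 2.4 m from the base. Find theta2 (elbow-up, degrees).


cos(theta2) = (r^2 - L1^2 - L2^2) / (2*L1*L2)
cos(theta2) = (5.76 - 12.25 - 16.81) / 28.7
cos(theta2) = -0.811847
theta2 = 144.2768 degrees


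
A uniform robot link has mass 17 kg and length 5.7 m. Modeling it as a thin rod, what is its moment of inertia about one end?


I = (1/3) * m * L^2
= (1/3) * 17 * 5.7^2
= 0.333333 * 17 * 32.49
= 184.11 kg*m^2


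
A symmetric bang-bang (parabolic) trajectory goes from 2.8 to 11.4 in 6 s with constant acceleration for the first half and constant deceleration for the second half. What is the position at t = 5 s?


Symmetric rest-to-rest: each phase covers (pf-p0)/2 in time T/2. 0.5*a*(T/2)^2 = (pf-p0)/2 => a = 4*(pf-p0)/T^2
a = 4*(11.4-2.8)/6^2 = 0.9556
t = 5 is in the deceleration phase (t > T/2).
p = pf - 0.5*a*(T-t)^2 = 11.4 - 0.5*0.9556*1^2
= 10.9222


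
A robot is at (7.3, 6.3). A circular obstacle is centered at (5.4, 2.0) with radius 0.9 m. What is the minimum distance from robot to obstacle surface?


center_dist = sqrt((7.3-5.4)^2 + (6.3-2.0)^2)
= sqrt(3.61 + 18.49)
= 4.7011
min_dist = center_dist - radius = 4.7011 - 0.9 = 3.8011 m


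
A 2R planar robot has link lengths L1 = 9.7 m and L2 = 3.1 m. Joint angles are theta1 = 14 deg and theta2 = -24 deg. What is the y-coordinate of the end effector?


Convert angles to radians: theta1 = 0.2443, theta2 = -0.4189
y = L1*sin(theta1) + L2*sin(theta1+theta2)
y = 2.3466 + -0.5383
y = 1.8083


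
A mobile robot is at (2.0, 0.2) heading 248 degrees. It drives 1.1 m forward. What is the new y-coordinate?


y_new = y0 + d*sin(theta)
= 0.2 + 1.1*sin(248)
= 0.2 + -1.0199
= -0.8199


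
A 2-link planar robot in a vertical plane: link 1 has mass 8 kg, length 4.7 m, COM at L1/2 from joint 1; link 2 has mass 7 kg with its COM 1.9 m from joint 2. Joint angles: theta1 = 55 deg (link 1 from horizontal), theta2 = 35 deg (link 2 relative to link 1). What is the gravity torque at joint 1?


Horizontal distance from joint 1 to link-1 COM:
  x_c1 = (L1/2)*cos(t1) = 2.35 * 0.5736 = 1.3479 m
Horizontal distance from joint 1 to link-2 COM:
  x_c2 = L1*cos(t1) + Lc2*cos(t1+t2)
       = 4.7*0.5736 + 1.9*0.0 = 2.6958 m
tau1 = m1*g*x_c1 + m2*g*x_c2
     = 8*9.81*1.3479 + 7*9.81*2.6958
     = 105.7836 + 185.1212
     = 290.9048 Nm


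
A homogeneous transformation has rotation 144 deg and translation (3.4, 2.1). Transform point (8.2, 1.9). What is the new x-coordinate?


x' = cos(theta)*px - sin(theta)*py + tx
= -0.809*8.2 - 0.5878*1.9 + 3.4
= -4.3507


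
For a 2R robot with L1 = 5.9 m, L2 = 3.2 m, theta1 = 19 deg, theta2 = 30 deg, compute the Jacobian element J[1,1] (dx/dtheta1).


J[1,1] = -L1*sin(t1) - L2*sin(t1+t2)
= -5.9*sin(19) - 3.2*sin(49)
= -4.3359


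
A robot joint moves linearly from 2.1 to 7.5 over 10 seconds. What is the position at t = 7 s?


s = t/T = 7/10 = 0.7
p(t) = p0 + (pf-p0)*s
= 2.1 + (7.5 - 2.1) * 0.7
= 5.88


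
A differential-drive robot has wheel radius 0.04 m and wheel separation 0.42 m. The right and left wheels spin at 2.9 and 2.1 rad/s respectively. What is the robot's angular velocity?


vR = r*wR = 0.04*2.9 = 0.116 m/s
vL = r*wL = 0.04*2.1 = 0.084 m/s
v = (vR+vL)/2 = 0.1 m/s
omega = (vR-vL)/L = 0.0762 rad/s
angular velocity = 0.0762 rad/s


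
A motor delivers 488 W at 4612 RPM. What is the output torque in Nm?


omega = 4612 * 2*pi/60 = 482.9675 rad/s
tau = P / omega = 488 / 482.9675
= 1.0104 Nm


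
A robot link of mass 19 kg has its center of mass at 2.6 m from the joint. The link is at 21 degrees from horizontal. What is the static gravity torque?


tau = m*g*L*cos(angle)
= 19 * 9.81 * 2.6 * cos(21 deg)
= 19 * 9.81 * 2.6 * 0.9336
= 452.4261 Nm


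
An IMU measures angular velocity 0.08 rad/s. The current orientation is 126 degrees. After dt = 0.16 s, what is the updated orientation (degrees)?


delta_theta = w * dt = 0.08 * 0.16 = 0.0128 rad
= 0.7334 deg
theta_new = 126 + 0.7334 = 126.7334 deg


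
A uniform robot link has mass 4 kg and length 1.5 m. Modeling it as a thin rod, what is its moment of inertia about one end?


I = (1/3) * m * L^2
= (1/3) * 4 * 1.5^2
= 0.333333 * 4 * 2.25
= 3.0 kg*m^2


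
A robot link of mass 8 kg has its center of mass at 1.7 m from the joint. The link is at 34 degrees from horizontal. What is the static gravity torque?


tau = m*g*L*cos(angle)
= 8 * 9.81 * 1.7 * cos(34 deg)
= 8 * 9.81 * 1.7 * 0.829
= 110.6069 Nm


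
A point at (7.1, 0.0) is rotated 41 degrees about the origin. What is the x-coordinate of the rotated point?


x' = x*cos(theta) - y*sin(theta)
cos(41 deg) = 0.7547, sin(41 deg) = 0.6561
x' = 7.1 * 0.7547 - 0.0 * 0.6561
= 5.3584 - 0.0
= 5.3584


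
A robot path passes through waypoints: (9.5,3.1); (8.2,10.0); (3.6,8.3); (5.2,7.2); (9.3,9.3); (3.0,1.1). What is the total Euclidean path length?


Segment lengths:
  seg1 = sqrt((-1.3)^2 + (6.9)^2) = 7.0214
  seg2 = sqrt((-4.6)^2 + (-1.7)^2) = 4.9041
  seg3 = sqrt((1.6)^2 + (-1.1)^2) = 1.9416
  seg4 = sqrt((4.1)^2 + (2.1)^2) = 4.6065
  seg5 = sqrt((-6.3)^2 + (-8.2)^2) = 10.3407
Total = 28.8143


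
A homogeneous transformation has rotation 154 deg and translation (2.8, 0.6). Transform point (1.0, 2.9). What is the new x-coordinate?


x' = cos(theta)*px - sin(theta)*py + tx
= -0.8988*1.0 - 0.4384*2.9 + 2.8
= 0.6299


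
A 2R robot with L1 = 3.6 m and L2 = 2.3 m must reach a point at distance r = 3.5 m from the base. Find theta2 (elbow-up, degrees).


cos(theta2) = (r^2 - L1^2 - L2^2) / (2*L1*L2)
cos(theta2) = (12.25 - 12.96 - 5.29) / 16.56
cos(theta2) = -0.362319
theta2 = 111.2427 degrees


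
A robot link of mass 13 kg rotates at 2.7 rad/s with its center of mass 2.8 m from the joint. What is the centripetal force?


F = m * omega^2 * r
= 13 * 2.7^2 * 2.8
= 13 * 7.29 * 2.8
= 265.356 N


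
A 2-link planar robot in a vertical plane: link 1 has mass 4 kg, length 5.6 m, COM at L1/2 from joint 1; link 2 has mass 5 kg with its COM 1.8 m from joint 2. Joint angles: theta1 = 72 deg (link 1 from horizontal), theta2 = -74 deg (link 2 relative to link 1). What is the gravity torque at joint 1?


Horizontal distance from joint 1 to link-1 COM:
  x_c1 = (L1/2)*cos(t1) = 2.8 * 0.309 = 0.8652 m
Horizontal distance from joint 1 to link-2 COM:
  x_c2 = L1*cos(t1) + Lc2*cos(t1+t2)
       = 5.6*0.309 + 1.8*0.9994 = 3.5294 m
tau1 = m1*g*x_c1 + m2*g*x_c2
     = 4*9.81*0.8652 + 5*9.81*3.5294
     = 33.9523 + 173.117
     = 207.0693 Nm


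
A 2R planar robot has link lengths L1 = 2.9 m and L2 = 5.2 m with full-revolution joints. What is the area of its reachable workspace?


r_max = L1 + L2 = 8.1 m
r_min = |L1 - L2| = 2.3 m
Area = pi*(r_max^2 - r_min^2)
= pi*(65.61 - 5.29)
= pi * 60.32
= 189.5009 m^2


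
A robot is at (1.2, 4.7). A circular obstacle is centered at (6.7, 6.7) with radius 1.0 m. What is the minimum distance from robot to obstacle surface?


center_dist = sqrt((1.2-6.7)^2 + (4.7-6.7)^2)
= sqrt(30.25 + 4.0)
= 5.8523
min_dist = center_dist - radius = 5.8523 - 1.0 = 4.8523 m


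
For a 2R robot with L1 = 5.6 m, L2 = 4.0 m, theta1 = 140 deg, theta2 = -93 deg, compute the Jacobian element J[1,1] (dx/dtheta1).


J[1,1] = -L1*sin(t1) - L2*sin(t1+t2)
= -5.6*sin(140) - 4.0*sin(47)
= -6.525


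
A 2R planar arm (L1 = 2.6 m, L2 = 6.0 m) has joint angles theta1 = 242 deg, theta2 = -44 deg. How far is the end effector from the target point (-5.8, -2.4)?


End effector via forward kinematics:
x = L1*cos(t1) + L2*cos(t1+t2) = -6.927
y = L1*sin(t1) + L2*sin(t1+t2) = -4.1498
Distance to target:
d = sqrt((-5.8 - -6.927)^2 + (-2.4 - -4.1498)^2)
= sqrt(1.2701 + 3.0617)
= 2.0813 m


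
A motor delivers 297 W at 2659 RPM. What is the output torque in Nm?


omega = 2659 * 2*pi/60 = 278.4498 rad/s
tau = P / omega = 297 / 278.4498
= 1.0666 Nm


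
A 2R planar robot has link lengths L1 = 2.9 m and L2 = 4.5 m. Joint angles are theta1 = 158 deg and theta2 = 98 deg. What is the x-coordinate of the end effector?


Convert angles to radians: theta1 = 2.7576, theta2 = 1.7104
x = L1*cos(theta1) + L2*cos(theta1+theta2)
x = -2.6888 + -1.0886
x = -3.7775


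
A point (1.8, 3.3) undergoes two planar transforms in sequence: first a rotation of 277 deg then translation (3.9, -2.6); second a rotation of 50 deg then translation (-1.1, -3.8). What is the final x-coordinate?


After transform 1:
x1 = cos(277)*1.8 - sin(277)*3.3 + 3.9 = 7.3948
y1 = sin(277)*1.8 + cos(277)*3.3 + -2.6 = -3.9844
After transform 2:
x2 = cos(50)*7.3948 - sin(50)*-3.9844 + -1.1
= 6.7055


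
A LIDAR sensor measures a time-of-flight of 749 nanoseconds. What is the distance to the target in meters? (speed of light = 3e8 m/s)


tof = 749 ns = 7.49e-07 s
dist = c * tof / 2
= 3e8 * 7.49e-07 / 2
= 112.35 m


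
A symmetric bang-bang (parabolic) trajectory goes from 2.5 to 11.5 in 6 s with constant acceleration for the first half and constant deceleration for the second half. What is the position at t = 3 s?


Symmetric rest-to-rest: each phase covers (pf-p0)/2 in time T/2. 0.5*a*(T/2)^2 = (pf-p0)/2 => a = 4*(pf-p0)/T^2
a = 4*(11.5-2.5)/6^2 = 1.0
t = 3 is in the acceleration phase (t <= T/2).
p = p0 + 0.5*a*t^2 = 2.5 + 0.5*1.0*3^2
= 7.0


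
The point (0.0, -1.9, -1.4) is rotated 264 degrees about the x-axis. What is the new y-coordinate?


Rotation about x-axis: y' = y*cos(theta) - z*sin(theta)
= -1.9 * -0.1045 - -1.4 * -0.9945
= -1.1937


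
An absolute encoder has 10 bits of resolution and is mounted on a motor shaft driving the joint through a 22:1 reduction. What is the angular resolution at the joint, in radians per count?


counts = 2^10 = 1024
effective counts at joint = 1024 * 22 = 22528
resolution = 2*pi / 22528
= 2.7891e-04 rad/count


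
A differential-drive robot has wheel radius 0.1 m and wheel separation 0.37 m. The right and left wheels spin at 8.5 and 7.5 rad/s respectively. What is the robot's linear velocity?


vR = r*wR = 0.1*8.5 = 0.85 m/s
vL = r*wL = 0.1*7.5 = 0.75 m/s
v = (vR+vL)/2 = 0.8 m/s
omega = (vR-vL)/L = 0.2703 rad/s
linear velocity = 0.8 m/s


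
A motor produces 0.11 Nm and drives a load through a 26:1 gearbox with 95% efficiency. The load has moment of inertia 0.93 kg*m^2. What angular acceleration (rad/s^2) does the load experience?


tau_out = tau_motor * N * eta
= 0.11 * 26 * 0.95 = 2.717 Nm
alpha = tau_out / I = 2.717 / 0.93
= 2.9215 rad/s^2


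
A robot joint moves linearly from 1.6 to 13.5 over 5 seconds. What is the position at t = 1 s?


s = t/T = 1/5 = 0.2
p(t) = p0 + (pf-p0)*s
= 1.6 + (13.5 - 1.6) * 0.2
= 3.98


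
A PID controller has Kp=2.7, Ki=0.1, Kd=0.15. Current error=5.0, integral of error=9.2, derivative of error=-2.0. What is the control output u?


u = Kp*e + Ki*int(e) + Kd*de/dt
= 2.7*5.0 + 0.1*9.2 + 0.15*(-2.0)
= 13.5 + 0.92 + -0.3
= 14.12


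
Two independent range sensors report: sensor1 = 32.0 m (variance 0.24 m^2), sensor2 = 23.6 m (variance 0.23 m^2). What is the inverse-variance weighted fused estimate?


w1 = (1/var1) / (1/var1 + 1/var2)
   = 4.1667 / (4.1667 + 4.3478) = 0.4894
w2 = 1 - w1 = 0.5106
fused = w1*s1 + w2*s2 = 15.6596 + 12.0511
= 27.7106 m


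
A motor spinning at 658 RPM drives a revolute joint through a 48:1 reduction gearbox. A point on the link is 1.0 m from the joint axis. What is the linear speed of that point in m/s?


omega_motor = 658 * 2*pi/60 = 68.9056 rad/s
omega_joint = omega_motor / 48 = 1.4355 rad/s
v = omega_joint * r = 1.4355 * 1.0
= 1.4355 m/s


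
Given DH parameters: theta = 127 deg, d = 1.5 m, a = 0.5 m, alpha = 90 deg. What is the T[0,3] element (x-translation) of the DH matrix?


T[0,3] = a * cos(theta)
= 0.5 * cos(127 deg)
= 0.5 * -0.6018
= -0.3009


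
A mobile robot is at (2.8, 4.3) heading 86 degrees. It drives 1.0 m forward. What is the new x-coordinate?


x_new = x0 + d*cos(theta)
= 2.8 + 1.0*cos(86)
= 2.8 + 0.0698
= 2.8698


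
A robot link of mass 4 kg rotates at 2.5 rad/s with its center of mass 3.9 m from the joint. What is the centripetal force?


F = m * omega^2 * r
= 4 * 2.5^2 * 3.9
= 4 * 6.25 * 3.9
= 97.5 N


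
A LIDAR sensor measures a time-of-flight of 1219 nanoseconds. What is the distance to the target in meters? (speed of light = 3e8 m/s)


tof = 1219 ns = 1.219e-06 s
dist = c * tof / 2
= 3e8 * 1.219e-06 / 2
= 182.85 m


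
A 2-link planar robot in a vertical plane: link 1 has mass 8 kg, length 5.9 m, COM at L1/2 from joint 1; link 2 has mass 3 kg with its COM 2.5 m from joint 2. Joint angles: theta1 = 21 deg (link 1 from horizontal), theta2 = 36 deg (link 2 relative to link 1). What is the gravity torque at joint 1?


Horizontal distance from joint 1 to link-1 COM:
  x_c1 = (L1/2)*cos(t1) = 2.95 * 0.9336 = 2.7541 m
Horizontal distance from joint 1 to link-2 COM:
  x_c2 = L1*cos(t1) + Lc2*cos(t1+t2)
       = 5.9*0.9336 + 2.5*0.5446 = 6.8697 m
tau1 = m1*g*x_c1 + m2*g*x_c2
     = 8*9.81*2.7541 + 3*9.81*6.8697
     = 216.1388 + 202.1759
     = 418.3147 Nm


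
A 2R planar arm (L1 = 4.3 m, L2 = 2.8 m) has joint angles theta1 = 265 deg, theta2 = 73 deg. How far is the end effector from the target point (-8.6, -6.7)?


End effector via forward kinematics:
x = L1*cos(t1) + L2*cos(t1+t2) = 2.2213
y = L1*sin(t1) + L2*sin(t1+t2) = -5.3325
Distance to target:
d = sqrt((-8.6 - 2.2213)^2 + (-6.7 - -5.3325)^2)
= sqrt(117.1015 + 1.87)
= 10.9074 m


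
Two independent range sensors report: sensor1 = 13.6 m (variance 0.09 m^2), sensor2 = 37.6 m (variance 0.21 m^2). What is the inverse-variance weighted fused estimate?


w1 = (1/var1) / (1/var1 + 1/var2)
   = 11.1111 / (11.1111 + 4.7619) = 0.7
w2 = 1 - w1 = 0.3
fused = w1*s1 + w2*s2 = 9.52 + 11.28
= 20.8 m


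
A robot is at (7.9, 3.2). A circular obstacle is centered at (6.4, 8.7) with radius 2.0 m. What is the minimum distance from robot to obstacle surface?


center_dist = sqrt((7.9-6.4)^2 + (3.2-8.7)^2)
= sqrt(2.25 + 30.25)
= 5.7009
min_dist = center_dist - radius = 5.7009 - 2.0 = 3.7009 m


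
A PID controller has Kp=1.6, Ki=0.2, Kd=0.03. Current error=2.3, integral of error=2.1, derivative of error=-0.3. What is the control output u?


u = Kp*e + Ki*int(e) + Kd*de/dt
= 1.6*2.3 + 0.2*2.1 + 0.03*(-0.3)
= 3.68 + 0.42 + -0.009
= 4.091


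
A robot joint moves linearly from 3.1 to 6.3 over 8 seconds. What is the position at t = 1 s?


s = t/T = 1/8 = 0.125
p(t) = p0 + (pf-p0)*s
= 3.1 + (6.3 - 3.1) * 0.125
= 3.5
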